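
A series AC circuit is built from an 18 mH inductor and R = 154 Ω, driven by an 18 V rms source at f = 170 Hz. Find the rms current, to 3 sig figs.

ω = 2πf = 1068 rad/s
X_L = ωL = 19.2 Ω
Z = 154 + j19.2 Ω
|Z| = √(154² + 19.2²) = 155 Ω
I = V/|Z| = 18/155 = 116 mA

116 mA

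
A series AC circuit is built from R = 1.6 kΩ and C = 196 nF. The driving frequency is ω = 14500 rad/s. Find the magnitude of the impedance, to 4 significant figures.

X_C = 1/(ωC) = 351.9 Ω
Z = 1600 − j351.9 Ω
|Z| = √(1600² + 351.9²) = 1638 Ω

1638 Ω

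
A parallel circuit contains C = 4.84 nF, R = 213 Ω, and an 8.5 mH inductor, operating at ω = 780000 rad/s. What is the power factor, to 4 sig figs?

X_L = ωL = 6630 Ω
X_C = 1/(ωC) = 264.9 Ω
Parallel: admittances add. Y = 1/R + 1/(jωL) + jωC
Y = (0.004695 + j0.003624) S
|Y| = 0.005931 S → |Z| = 1/|Y| = 168.6 Ω, ∠Z = −∠Y = -37.67°
cos φ = cos(-37.67°) = 0.7916

0.7916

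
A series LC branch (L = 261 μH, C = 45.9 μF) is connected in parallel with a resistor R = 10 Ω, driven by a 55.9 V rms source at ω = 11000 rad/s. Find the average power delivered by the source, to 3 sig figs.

312 W

X_L = ωL = 2.87 Ω
X_C = 1/(ωC) = 1.98 Ω
Branch 1: Z₁ = R = 10.0 Ω
Branch 2 (series LC): Z₂ = j(X_L − X_C) = j0.890 Ω
Parallel: Z = Z₁Z₂/(Z₁+Z₂), |Z| = 0.887 Ω, ∠Z = 84.9°
I = V/|Z| = 63.0 A
P = VI cos φ = 55.9 × 63.0 × cos(84.9°) = 312 W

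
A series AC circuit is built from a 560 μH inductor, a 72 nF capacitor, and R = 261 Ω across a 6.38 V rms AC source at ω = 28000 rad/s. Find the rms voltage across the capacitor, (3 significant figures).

X_L = ωL = 15.7 Ω
X_C = 1/(ωC) = 496 Ω
Net reactance X = X_L − X_C = -480 Ω
Z = 261 − j480 Ω
|Z| = √(261² + 480²) = 547 Ω
I = V/|Z| = 11.7 mA
V_C = I·|Z_C| = 0.0117 × 496 = 5.79 V

5.79 V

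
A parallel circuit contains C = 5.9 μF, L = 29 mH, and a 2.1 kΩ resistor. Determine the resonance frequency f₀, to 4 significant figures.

384.8 Hz

ω₀ = 1/√(LC) = 1/√(0.029 × 5.9e-06) = 2418 rad/s
f₀ = ω₀/(2π) = 384.8 Hz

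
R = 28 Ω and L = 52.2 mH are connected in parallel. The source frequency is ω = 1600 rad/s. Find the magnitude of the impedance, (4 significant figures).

26.55 Ω

X_L = ωL = 83.52 Ω
Parallel: admittances add. Y = 1/R + 1/(jωL)
Y = (0.03571 − j0.01197) S
|Y| = 0.03767 S → |Z| = 1/|Y| = 26.55 Ω, ∠Z = −∠Y = 18.53°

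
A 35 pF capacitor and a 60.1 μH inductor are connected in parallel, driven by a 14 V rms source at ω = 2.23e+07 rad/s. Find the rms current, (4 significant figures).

X_L = ωL = 1340 Ω
X_C = 1/(ωC) = 1281 Ω
Parallel: admittances add. Y = 1/(jωL) + jωC
Y = (0 + j3.436e-05) S
|Y| = 3.436e-05 S → |Z| = 1/|Y| = 29100 Ω, ∠Z = −∠Y = -90.00°
I = V/|Z| = 14/29100 = 481.0 μA

481.0 μA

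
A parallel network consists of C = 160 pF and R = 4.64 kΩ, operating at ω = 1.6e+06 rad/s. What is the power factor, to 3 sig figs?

X_C = 1/(ωC) = 3910 Ω
Parallel: admittances add. Y = 1/R + jωC
Y = (0.000216 + j0.000256) S
|Y| = 0.000335 S → |Z| = 1/|Y| = 2990 Ω, ∠Z = −∠Y = -49.9°
cos φ = cos(-49.9°) = 0.644

0.644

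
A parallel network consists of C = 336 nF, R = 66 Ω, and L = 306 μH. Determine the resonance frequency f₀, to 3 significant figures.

ω₀ = 1/√(LC) = 1/√(0.000306 × 3.36e-07) = 98620 rad/s
f₀ = ω₀/(2π) = 15.7 kHz

15.7 kHz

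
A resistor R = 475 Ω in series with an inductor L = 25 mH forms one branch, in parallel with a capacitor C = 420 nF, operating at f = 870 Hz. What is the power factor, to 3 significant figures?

ω = 2πf = 5466 rad/s
X_L = ωL = 137 Ω
X_C = 1/(ωC) = 436 Ω
Branch 1 (R+jX_L): Z₁ = 475 + j137 Ω, |Z₁| = 494 Ω
Branch 2 (−jX_C): Z₂ = −j436 Ω
Parallel: Z = Z₁Z₂/(Z₁+Z₂), |Z| = 384 Ω, ∠Z = -41.8°
cos φ = cos(-41.8°) = 0.746

0.746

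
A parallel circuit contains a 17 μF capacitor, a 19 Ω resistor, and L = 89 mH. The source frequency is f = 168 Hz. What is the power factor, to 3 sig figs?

0.991

ω = 2πf = 1056 rad/s
X_L = ωL = 93.9 Ω
X_C = 1/(ωC) = 55.7 Ω
Parallel: admittances add. Y = 1/R + 1/(jωL) + jωC
Y = (0.0526 + j0.00730) S
|Y| = 0.0531 S → |Z| = 1/|Y| = 18.8 Ω, ∠Z = −∠Y = -7.90°
cos φ = cos(-7.90°) = 0.991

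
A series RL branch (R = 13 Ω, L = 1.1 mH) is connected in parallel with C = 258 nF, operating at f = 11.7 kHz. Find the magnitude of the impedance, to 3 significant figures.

ω = 2πf = 73510 rad/s
X_L = ωL = 80.9 Ω
X_C = 1/(ωC) = 52.7 Ω
Branch 1 (R+jX_L): Z₁ = 13.0 + j80.9 Ω, |Z₁| = 81.9 Ω
Branch 2 (−jX_C): Z₂ = −j52.7 Ω
Parallel: Z = Z₁Z₂/(Z₁+Z₂), |Z| = 139 Ω, ∠Z = -74.3°

139 Ω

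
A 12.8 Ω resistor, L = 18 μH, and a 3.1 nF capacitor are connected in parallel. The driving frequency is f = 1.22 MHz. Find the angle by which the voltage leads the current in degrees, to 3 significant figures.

-11.9°

ω = 2πf = 7.665e+06 rad/s
X_L = ωL = 138 Ω
X_C = 1/(ωC) = 42.1 Ω
Parallel: admittances add. Y = 1/R + 1/(jωL) + jωC
Y = (0.0781 + j0.0165) S
|Y| = 0.0799 S → |Z| = 1/|Y| = 12.5 Ω, ∠Z = −∠Y = -11.9°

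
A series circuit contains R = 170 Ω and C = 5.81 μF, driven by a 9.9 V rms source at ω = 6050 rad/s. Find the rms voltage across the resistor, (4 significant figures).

X_C = 1/(ωC) = 28.45 Ω
Z = 170.0 − j28.45 Ω
|Z| = √(170.0² + 28.45²) = 172.4 Ω
I = V/|Z| = 57.44 mA
V_R = I·|Z_R| = 0.05744 × 170.0 = 9.764 V

9.764 V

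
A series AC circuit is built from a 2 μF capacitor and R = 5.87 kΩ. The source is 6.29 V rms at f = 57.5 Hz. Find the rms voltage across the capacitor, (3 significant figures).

ω = 2πf = 361.3 rad/s
X_C = 1/(ωC) = 1380 Ω
Z = 5870 − j1380 Ω
|Z| = √(5870² + 1380²) = 6030 Ω
I = V/|Z| = 1.04 mA
V_C = I·|Z_C| = 0.00104 × 1380 = 1.44 V

1.44 V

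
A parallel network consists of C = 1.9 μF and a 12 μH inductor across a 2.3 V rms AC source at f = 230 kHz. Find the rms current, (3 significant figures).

6.18 A

ω = 2πf = 1.445e+06 rad/s
X_L = ωL = 17.3 Ω
X_C = 1/(ωC) = 0.364 Ω
Parallel: admittances add. Y = 1/(jωL) + jωC
Y = (0 + j2.69) S
|Y| = 2.69 S → |Z| = 1/|Y| = 0.372 Ω, ∠Z = −∠Y = -90.0°
I = V/|Z| = 2.3/0.372 = 6.18 A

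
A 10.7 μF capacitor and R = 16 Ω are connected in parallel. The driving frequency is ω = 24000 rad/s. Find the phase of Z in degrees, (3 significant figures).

X_C = 1/(ωC) = 3.89 Ω
Parallel: admittances add. Y = 1/R + jωC
Y = (0.0625 + j0.257) S
|Y| = 0.264 S → |Z| = 1/|Y| = 3.78 Ω, ∠Z = −∠Y = -76.3°

-76.3°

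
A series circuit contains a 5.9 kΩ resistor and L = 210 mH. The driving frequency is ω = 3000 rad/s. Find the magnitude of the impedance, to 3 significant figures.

X_L = ωL = 630 Ω
Z = 5900 + j630 Ω
|Z| = √(5900² + 630²) = 5930 Ω

5930 Ω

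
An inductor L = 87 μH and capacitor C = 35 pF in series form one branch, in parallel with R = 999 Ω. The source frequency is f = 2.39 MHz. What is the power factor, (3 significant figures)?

0.512

ω = 2πf = 1.502e+07 rad/s
X_L = ωL = 1310 Ω
X_C = 1/(ωC) = 1900 Ω
Branch 1: Z₁ = R = 999 Ω
Branch 2 (series LC): Z₂ = j(X_L − X_C) = −j596 Ω
Parallel: Z = Z₁Z₂/(Z₁+Z₂), |Z| = 512 Ω, ∠Z = -59.2°
cos φ = cos(-59.2°) = 0.512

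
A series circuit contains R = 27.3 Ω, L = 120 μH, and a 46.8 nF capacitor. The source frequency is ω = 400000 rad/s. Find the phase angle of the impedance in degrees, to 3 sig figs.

X_L = ωL = 48.0 Ω
X_C = 1/(ωC) = 53.4 Ω
Net reactance X = X_L − X_C = -5.42 Ω
Z = 27.3 − j5.42 Ω
|Z| = √(27.3² + 5.42²) = 27.8 Ω
∠Z = arctan(-5.42/27.3) = -11.2°

-11.2°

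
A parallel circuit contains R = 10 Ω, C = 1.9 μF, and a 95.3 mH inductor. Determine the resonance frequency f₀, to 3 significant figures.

ω₀ = 1/√(LC) = 1/√(0.0953 × 1.9e-06) = 2350 rad/s
f₀ = ω₀/(2π) = 374 Hz

374 Hz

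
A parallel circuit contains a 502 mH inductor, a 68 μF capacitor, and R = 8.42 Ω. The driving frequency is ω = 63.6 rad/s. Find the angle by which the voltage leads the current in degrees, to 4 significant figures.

X_L = ωL = 31.93 Ω
X_C = 1/(ωC) = 231.2 Ω
Parallel: admittances add. Y = 1/R + 1/(jωL) + jωC
Y = (0.1188 − j0.02700) S
|Y| = 0.1218 S → |Z| = 1/|Y| = 8.211 Ω, ∠Z = −∠Y = 12.81°

12.81°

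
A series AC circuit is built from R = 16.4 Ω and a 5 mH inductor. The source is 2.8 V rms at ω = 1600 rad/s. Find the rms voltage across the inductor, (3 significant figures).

X_L = ωL = 8.00 Ω
Z = 16.4 + j8.00 Ω
|Z| = √(16.4² + 8.00²) = 18.2 Ω
I = V/|Z| = 153 mA
V_L = I·|Z_L| = 0.153 × 8.00 = 1.23 V

1.23 V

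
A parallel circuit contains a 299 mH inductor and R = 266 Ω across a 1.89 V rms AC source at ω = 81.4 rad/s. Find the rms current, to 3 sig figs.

X_L = ωL = 24.3 Ω
Parallel: admittances add. Y = 1/R + 1/(jωL)
Y = (0.00376 − j0.0411) S
|Y| = 0.0413 S → |Z| = 1/|Y| = 24.2 Ω, ∠Z = −∠Y = 84.8°
I = V/|Z| = 1.89/24.2 = 78.0 mA

78.0 mA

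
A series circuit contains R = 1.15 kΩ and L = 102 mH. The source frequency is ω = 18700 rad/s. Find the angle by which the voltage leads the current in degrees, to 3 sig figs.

X_L = ωL = 1910 Ω
Z = 1150 + j1910 Ω
|Z| = √(1150² + 1910²) = 2230 Ω
∠Z = arctan(1910/1150) = 58.9°

58.9°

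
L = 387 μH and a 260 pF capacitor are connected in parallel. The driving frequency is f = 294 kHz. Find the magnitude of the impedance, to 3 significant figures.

ω = 2πf = 1.847e+06 rad/s
X_L = ωL = 715 Ω
X_C = 1/(ωC) = 2080 Ω
Parallel: admittances add. Y = 1/(jωL) + jωC
Y = (0 − j0.000919) S
|Y| = 0.000919 S → |Z| = 1/|Y| = 1090 Ω, ∠Z = −∠Y = 90.0°

1090 Ω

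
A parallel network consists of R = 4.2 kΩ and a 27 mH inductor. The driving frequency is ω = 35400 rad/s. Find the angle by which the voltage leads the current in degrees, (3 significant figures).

77.2°

X_L = ωL = 956 Ω
Parallel: admittances add. Y = 1/R + 1/(jωL)
Y = (0.000238 − j0.00105) S
|Y| = 0.00107 S → |Z| = 1/|Y| = 932 Ω, ∠Z = −∠Y = 77.2°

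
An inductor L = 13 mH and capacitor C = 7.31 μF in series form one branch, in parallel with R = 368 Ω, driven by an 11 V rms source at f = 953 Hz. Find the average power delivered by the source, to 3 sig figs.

ω = 2πf = 5988 rad/s
X_L = ωL = 77.8 Ω
X_C = 1/(ωC) = 22.8 Ω
Branch 1: Z₁ = R = 368 Ω
Branch 2 (series LC): Z₂ = j(X_L − X_C) = j55.0 Ω
Parallel: Z = Z₁Z₂/(Z₁+Z₂), |Z| = 54.4 Ω, ∠Z = 81.5°
I = V/|Z| = 202 mA
P = VI cos φ = 11 × 0.202 × cos(81.5°) = 329 mW

329 mW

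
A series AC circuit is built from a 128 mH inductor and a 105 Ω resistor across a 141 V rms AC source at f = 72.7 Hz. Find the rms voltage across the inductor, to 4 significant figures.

ω = 2πf = 456.8 rad/s
X_L = ωL = 58.47 Ω
Z = 105.0 + j58.47 Ω
|Z| = √(105.0² + 58.47²) = 120.2 Ω
I = V/|Z| = 1.173 A
V_L = I·|Z_L| = 1.173 × 58.47 = 68.60 V

68.60 V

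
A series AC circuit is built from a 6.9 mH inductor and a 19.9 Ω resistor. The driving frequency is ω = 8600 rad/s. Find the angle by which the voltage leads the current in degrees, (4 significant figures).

71.46°

X_L = ωL = 59.34 Ω
Z = 19.90 + j59.34 Ω
|Z| = √(19.90² + 59.34²) = 62.59 Ω
∠Z = arctan(59.34/19.90) = 71.46°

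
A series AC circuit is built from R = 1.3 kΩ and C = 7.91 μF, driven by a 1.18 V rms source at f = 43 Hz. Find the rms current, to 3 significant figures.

ω = 2πf = 270.2 rad/s
X_C = 1/(ωC) = 468 Ω
Z = 1300 − j468 Ω
|Z| = √(1300² + 468²) = 1380 Ω
I = V/|Z| = 1.18/1380 = 854 μA

854 μA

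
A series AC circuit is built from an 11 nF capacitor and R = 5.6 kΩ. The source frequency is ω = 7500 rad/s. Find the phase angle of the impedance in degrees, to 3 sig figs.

X_C = 1/(ωC) = 12100 Ω
Z = 5600 − j12100 Ω
|Z| = √(5600² + 12100²) = 13400 Ω
∠Z = arctan(-12100/5600) = -65.2°

-65.2°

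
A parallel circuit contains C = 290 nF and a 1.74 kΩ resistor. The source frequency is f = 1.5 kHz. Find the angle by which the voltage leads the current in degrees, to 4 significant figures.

-78.13°

ω = 2πf = 9425 rad/s
X_C = 1/(ωC) = 365.9 Ω
Parallel: admittances add. Y = 1/R + jωC
Y = (0.0005747 + j0.002733) S
|Y| = 0.002793 S → |Z| = 1/|Y| = 358.0 Ω, ∠Z = −∠Y = -78.13°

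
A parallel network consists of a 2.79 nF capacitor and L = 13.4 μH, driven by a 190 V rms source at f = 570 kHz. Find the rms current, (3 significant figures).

ω = 2πf = 3.581e+06 rad/s
X_L = ωL = 48.0 Ω
X_C = 1/(ωC) = 100 Ω
Parallel: admittances add. Y = 1/(jωL) + jωC
Y = (0 − j0.0108) S
|Y| = 0.0108 S → |Z| = 1/|Y| = 92.2 Ω, ∠Z = −∠Y = 90.0°
I = V/|Z| = 190/92.2 = 2.06 A

2.06 A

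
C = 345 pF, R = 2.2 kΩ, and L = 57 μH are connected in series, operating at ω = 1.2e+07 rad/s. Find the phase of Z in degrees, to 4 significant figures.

11.37°

X_L = ωL = 684.0 Ω
X_C = 1/(ωC) = 241.5 Ω
Net reactance X = X_L − X_C = 442.5 Ω
Z = 2200 + j442.5 Ω
|Z| = √(2200² + 442.5²) = 2244 Ω
∠Z = arctan(442.5/2200) = 11.37°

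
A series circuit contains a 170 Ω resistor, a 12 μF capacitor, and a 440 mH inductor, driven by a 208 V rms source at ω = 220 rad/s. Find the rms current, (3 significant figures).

632 mA

X_L = ωL = 96.8 Ω
X_C = 1/(ωC) = 379 Ω
Net reactance X = X_L − X_C = -282 Ω
Z = 170 − j282 Ω
|Z| = √(170² + 282²) = 329 Ω
I = V/|Z| = 208/329 = 632 mA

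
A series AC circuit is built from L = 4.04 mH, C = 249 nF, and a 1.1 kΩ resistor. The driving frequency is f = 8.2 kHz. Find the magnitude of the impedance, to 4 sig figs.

1108 Ω

ω = 2πf = 51520 rad/s
X_L = ωL = 208.1 Ω
X_C = 1/(ωC) = 77.95 Ω
Net reactance X = X_L − X_C = 130.2 Ω
Z = 1100 + j130.2 Ω
|Z| = √(1100² + 130.2²) = 1108 Ω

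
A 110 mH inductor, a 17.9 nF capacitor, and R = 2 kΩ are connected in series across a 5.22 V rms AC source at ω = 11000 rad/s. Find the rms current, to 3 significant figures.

X_L = ωL = 1210 Ω
X_C = 1/(ωC) = 5080 Ω
Net reactance X = X_L − X_C = -3870 Ω
Z = 2000 − j3870 Ω
|Z| = √(2000² + 3870²) = 4360 Ω
I = V/|Z| = 5.22/4360 = 1.20 mA

1.20 mA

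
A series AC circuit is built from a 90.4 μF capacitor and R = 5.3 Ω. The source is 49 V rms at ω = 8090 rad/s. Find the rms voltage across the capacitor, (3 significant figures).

12.2 V

X_C = 1/(ωC) = 1.37 Ω
Z = 5.30 − j1.37 Ω
|Z| = √(5.30² + 1.37²) = 5.47 Ω
I = V/|Z| = 8.95 A
V_C = I·|Z_C| = 8.95 × 1.37 = 12.2 V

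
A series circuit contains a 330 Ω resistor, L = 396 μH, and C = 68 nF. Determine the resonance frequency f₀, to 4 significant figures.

30.67 kHz

ω₀ = 1/√(LC) = 1/√(0.000396 × 6.8e-08) = 192700 rad/s
f₀ = ω₀/(2π) = 30.67 kHz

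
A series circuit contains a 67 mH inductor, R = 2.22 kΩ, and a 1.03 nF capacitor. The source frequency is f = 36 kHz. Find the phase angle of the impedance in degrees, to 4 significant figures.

ω = 2πf = 226200 rad/s
X_L = ωL = 15160 Ω
X_C = 1/(ωC) = 4292 Ω
Net reactance X = X_L − X_C = 10860 Ω
Z = 2220 + j10860 Ω
|Z| = √(2220² + 10860²) = 11090 Ω
∠Z = arctan(10860/2220) = 78.45°

78.45°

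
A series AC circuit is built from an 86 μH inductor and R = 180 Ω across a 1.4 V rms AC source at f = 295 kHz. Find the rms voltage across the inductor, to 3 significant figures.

0.928 V

ω = 2πf = 1.854e+06 rad/s
X_L = ωL = 159 Ω
Z = 180 + j159 Ω
|Z| = √(180² + 159²) = 240 Ω
I = V/|Z| = 5.82 mA
V_L = I·|Z_L| = 0.00582 × 159 = 0.928 V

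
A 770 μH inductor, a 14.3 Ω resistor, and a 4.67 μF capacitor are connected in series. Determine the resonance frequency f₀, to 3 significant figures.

ω₀ = 1/√(LC) = 1/√(0.00077 × 4.67e-06) = 16680 rad/s
f₀ = ω₀/(2π) = 2.65 kHz

2.65 kHz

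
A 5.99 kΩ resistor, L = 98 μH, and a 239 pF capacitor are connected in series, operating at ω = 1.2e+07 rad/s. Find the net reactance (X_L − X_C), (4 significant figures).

827.3 Ω

X_L = ωL = 1176 Ω
X_C = 1/(ωC) = 348.7 Ω
X = 1176 − 348.7 = 827.3 Ω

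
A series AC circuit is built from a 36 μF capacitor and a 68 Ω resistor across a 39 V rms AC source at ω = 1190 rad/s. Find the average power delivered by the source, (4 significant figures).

20.01 W

X_C = 1/(ωC) = 23.34 Ω
Z = 68.00 − j23.34 Ω
|Z| = √(68.00² + 23.34²) = 71.89 Ω
∠Z = arctan(-23.34/68.00) = -18.95°
I = V/|Z| = 542.5 mA
P = VI cos φ = 39 × 0.5425 × cos(-18.95°) = 20.01 W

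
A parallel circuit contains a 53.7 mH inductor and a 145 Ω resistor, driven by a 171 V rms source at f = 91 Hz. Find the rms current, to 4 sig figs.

5.693 A

ω = 2πf = 571.8 rad/s
X_L = ωL = 30.70 Ω
Parallel: admittances add. Y = 1/R + 1/(jωL)
Y = (0.006897 − j0.03257) S
|Y| = 0.03329 S → |Z| = 1/|Y| = 30.04 Ω, ∠Z = −∠Y = 78.04°
I = V/|Z| = 171/30.04 = 5.693 A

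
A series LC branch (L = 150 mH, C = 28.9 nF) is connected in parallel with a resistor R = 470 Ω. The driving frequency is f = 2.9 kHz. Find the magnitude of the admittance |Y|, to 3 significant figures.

ω = 2πf = 18220 rad/s
X_L = ωL = 2730 Ω
X_C = 1/(ωC) = 1900 Ω
Branch 1: Z₁ = R = 470 Ω
Branch 2 (series LC): Z₂ = j(X_L − X_C) = j834 Ω
Parallel: Z = Z₁Z₂/(Z₁+Z₂), |Z| = 409 Ω, ∠Z = 29.4°
|Y| = 1/|Z| = 2.44 mS

2.44 mS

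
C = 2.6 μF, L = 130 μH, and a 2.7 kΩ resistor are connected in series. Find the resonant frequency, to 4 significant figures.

8.657 kHz

ω₀ = 1/√(LC) = 1/√(0.00013 × 2.6e-06) = 54390 rad/s
f₀ = ω₀/(2π) = 8.657 kHz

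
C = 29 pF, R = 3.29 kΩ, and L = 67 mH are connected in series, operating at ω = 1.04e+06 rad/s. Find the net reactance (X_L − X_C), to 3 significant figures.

36500 Ω

X_L = ωL = 69700 Ω
X_C = 1/(ωC) = 33200 Ω
X = 69700 − 33200 = 36500 Ω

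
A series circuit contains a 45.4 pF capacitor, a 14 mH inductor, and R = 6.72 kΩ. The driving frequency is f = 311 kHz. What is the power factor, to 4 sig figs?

ω = 2πf = 1.954e+06 rad/s
X_L = ωL = 27360 Ω
X_C = 1/(ωC) = 11270 Ω
Net reactance X = X_L − X_C = 16080 Ω
Z = 6720 + j16080 Ω
|Z| = √(6720² + 16080²) = 17430 Ω
∠Z = arctan(16080/6720) = 67.33°
cos φ = cos(67.33°) = 0.3855

0.3855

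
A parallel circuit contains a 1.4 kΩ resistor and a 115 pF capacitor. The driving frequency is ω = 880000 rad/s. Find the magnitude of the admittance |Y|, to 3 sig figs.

X_C = 1/(ωC) = 9880 Ω
Parallel: admittances add. Y = 1/R + jωC
Y = (0.000714 + j0.000101) S
|Y| = 0.000721 S → |Z| = 1/|Y| = 1390 Ω, ∠Z = −∠Y = -8.06°

721 μS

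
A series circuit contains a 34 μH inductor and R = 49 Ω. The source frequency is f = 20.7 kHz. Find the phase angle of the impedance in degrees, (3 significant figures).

ω = 2πf = 130100 rad/s
X_L = ωL = 4.42 Ω
Z = 49.0 + j4.42 Ω
|Z| = √(49.0² + 4.42²) = 49.2 Ω
∠Z = arctan(4.42/49.0) = 5.16°

5.16°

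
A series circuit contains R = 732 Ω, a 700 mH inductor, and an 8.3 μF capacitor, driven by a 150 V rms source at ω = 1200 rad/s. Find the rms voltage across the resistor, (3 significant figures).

X_L = ωL = 840 Ω
X_C = 1/(ωC) = 100 Ω
Net reactance X = X_L − X_C = 740 Ω
Z = 732 + j740 Ω
|Z| = √(732² + 740²) = 1040 Ω
I = V/|Z| = 144 mA
V_R = I·|Z_R| = 0.144 × 732 = 106 V

106 V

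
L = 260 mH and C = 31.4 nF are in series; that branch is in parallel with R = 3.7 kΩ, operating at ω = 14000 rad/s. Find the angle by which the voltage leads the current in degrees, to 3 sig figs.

X_L = ωL = 3640 Ω
X_C = 1/(ωC) = 2270 Ω
Branch 1: Z₁ = R = 3700 Ω
Branch 2 (series LC): Z₂ = j(X_L − X_C) = j1370 Ω
Parallel: Z = Z₁Z₂/(Z₁+Z₂), |Z| = 1280 Ω, ∠Z = 69.7°

69.7°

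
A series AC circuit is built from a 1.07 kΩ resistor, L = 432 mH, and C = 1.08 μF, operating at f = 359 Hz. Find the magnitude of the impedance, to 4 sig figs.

1210 Ω

ω = 2πf = 2256 rad/s
X_L = ωL = 974.4 Ω
X_C = 1/(ωC) = 410.5 Ω
Net reactance X = X_L − X_C = 564.0 Ω
Z = 1070 + j564.0 Ω
|Z| = √(1070² + 564.0²) = 1210 Ω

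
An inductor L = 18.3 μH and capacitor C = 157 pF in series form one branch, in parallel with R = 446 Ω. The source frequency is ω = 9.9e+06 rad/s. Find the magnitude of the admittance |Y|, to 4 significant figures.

X_L = ωL = 181.2 Ω
X_C = 1/(ωC) = 643.4 Ω
Branch 1: Z₁ = R = 446.0 Ω
Branch 2 (series LC): Z₂ = j(X_L − X_C) = −j462.2 Ω
Parallel: Z = Z₁Z₂/(Z₁+Z₂), |Z| = 320.9 Ω, ∠Z = -43.98°
|Y| = 1/|Z| = 3.116 mS

3.116 mS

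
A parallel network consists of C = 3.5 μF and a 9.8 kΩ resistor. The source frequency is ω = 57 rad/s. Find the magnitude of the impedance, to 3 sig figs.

X_C = 1/(ωC) = 5010 Ω
Parallel: admittances add. Y = 1/R + jωC
Y = (0.000102 + j0.000199) S
|Y| = 0.000224 S → |Z| = 1/|Y| = 4460 Ω, ∠Z = −∠Y = -62.9°

4460 Ω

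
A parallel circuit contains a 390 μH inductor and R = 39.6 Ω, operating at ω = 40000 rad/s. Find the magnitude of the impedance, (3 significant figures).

14.5 Ω

X_L = ωL = 15.6 Ω
Parallel: admittances add. Y = 1/R + 1/(jωL)
Y = (0.0253 − j0.0641) S
|Y| = 0.0689 S → |Z| = 1/|Y| = 14.5 Ω, ∠Z = −∠Y = 68.5°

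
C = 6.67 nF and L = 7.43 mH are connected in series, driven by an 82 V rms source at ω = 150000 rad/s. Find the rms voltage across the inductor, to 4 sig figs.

794.7 V

X_L = ωL = 1114 Ω
X_C = 1/(ωC) = 999.5 Ω
Net reactance X = X_L − X_C = 115.0 Ω
Z = j115.0 Ω
|Z| = √(0² + 115.0²) = 115.0 Ω
I = V/|Z| = 713.0 mA
V_L = I·|Z_L| = 0.7130 × 1114 = 794.7 V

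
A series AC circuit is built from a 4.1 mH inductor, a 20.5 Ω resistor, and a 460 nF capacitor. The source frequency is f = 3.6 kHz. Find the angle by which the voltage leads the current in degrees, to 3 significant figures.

-9.33°

ω = 2πf = 22620 rad/s
X_L = ωL = 92.7 Ω
X_C = 1/(ωC) = 96.1 Ω
Net reactance X = X_L − X_C = -3.37 Ω
Z = 20.5 − j3.37 Ω
|Z| = √(20.5² + 3.37²) = 20.8 Ω
∠Z = arctan(-3.37/20.5) = -9.33°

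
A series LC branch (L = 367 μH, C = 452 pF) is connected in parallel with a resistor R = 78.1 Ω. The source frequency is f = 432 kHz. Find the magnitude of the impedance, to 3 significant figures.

71.7 Ω

ω = 2πf = 2.714e+06 rad/s
X_L = ωL = 996 Ω
X_C = 1/(ωC) = 815 Ω
Branch 1: Z₁ = R = 78.1 Ω
Branch 2 (series LC): Z₂ = j(X_L − X_C) = j181 Ω
Parallel: Z = Z₁Z₂/(Z₁+Z₂), |Z| = 71.7 Ω, ∠Z = 23.3°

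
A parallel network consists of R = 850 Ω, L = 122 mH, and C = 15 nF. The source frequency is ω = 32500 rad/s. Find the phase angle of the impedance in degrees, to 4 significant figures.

X_L = ωL = 3965 Ω
X_C = 1/(ωC) = 2051 Ω
Parallel: admittances add. Y = 1/R + 1/(jωL) + jωC
Y = (0.001176 + j0.0002353) S
|Y| = 0.001200 S → |Z| = 1/|Y| = 833.5 Ω, ∠Z = −∠Y = -11.31°

-11.31°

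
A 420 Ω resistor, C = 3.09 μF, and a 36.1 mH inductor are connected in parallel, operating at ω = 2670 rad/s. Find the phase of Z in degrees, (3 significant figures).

X_L = ωL = 96.4 Ω
X_C = 1/(ωC) = 121 Ω
Parallel: admittances add. Y = 1/R + 1/(jωL) + jωC
Y = (0.00238 − j0.00212) S
|Y| = 0.00319 S → |Z| = 1/|Y| = 313 Ω, ∠Z = −∠Y = 41.7°

41.7°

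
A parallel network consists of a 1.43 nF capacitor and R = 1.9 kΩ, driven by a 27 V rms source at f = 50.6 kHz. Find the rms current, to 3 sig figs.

18.8 mA

ω = 2πf = 317900 rad/s
X_C = 1/(ωC) = 2200 Ω
Parallel: admittances add. Y = 1/R + jωC
Y = (0.000526 + j0.000455) S
|Y| = 0.000695 S → |Z| = 1/|Y| = 1440 Ω, ∠Z = −∠Y = -40.8°
I = V/|Z| = 27/1440 = 18.8 mA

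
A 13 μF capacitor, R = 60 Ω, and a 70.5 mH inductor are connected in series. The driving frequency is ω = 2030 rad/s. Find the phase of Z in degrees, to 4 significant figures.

60.31°

X_L = ωL = 143.1 Ω
X_C = 1/(ωC) = 37.89 Ω
Net reactance X = X_L − X_C = 105.2 Ω
Z = 60.00 + j105.2 Ω
|Z| = √(60.00² + 105.2²) = 121.1 Ω
∠Z = arctan(105.2/60.00) = 60.31°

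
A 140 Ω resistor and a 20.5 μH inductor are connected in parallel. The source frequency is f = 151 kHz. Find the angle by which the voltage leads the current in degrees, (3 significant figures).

82.1°

ω = 2πf = 948800 rad/s
X_L = ωL = 19.4 Ω
Parallel: admittances add. Y = 1/R + 1/(jωL)
Y = (0.00714 − j0.0514) S
|Y| = 0.0519 S → |Z| = 1/|Y| = 19.3 Ω, ∠Z = −∠Y = 82.1°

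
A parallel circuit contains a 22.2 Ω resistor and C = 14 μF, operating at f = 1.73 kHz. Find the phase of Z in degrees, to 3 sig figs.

ω = 2πf = 10870 rad/s
X_C = 1/(ωC) = 6.57 Ω
Parallel: admittances add. Y = 1/R + jωC
Y = (0.0450 + j0.152) S
|Y| = 0.159 S → |Z| = 1/|Y| = 6.30 Ω, ∠Z = −∠Y = -73.5°

-73.5°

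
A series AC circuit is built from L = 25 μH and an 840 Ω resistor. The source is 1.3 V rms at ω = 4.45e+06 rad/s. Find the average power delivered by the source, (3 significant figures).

X_L = ωL = 111 Ω
Z = 840 + j111 Ω
|Z| = √(840² + 111²) = 847 Ω
∠Z = arctan(111/840) = 7.54°
I = V/|Z| = 1.53 mA
P = VI cos φ = 1.3 × 0.00153 × cos(7.54°) = 1.98 mW

1.98 mW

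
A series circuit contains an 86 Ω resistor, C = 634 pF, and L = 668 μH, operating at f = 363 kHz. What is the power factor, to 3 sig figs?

0.103

ω = 2πf = 2.281e+06 rad/s
X_L = ωL = 1520 Ω
X_C = 1/(ωC) = 692 Ω
Net reactance X = X_L − X_C = 832 Ω
Z = 86.0 + j832 Ω
|Z| = √(86.0² + 832²) = 836 Ω
∠Z = arctan(832/86.0) = 84.1°
cos φ = cos(84.1°) = 0.103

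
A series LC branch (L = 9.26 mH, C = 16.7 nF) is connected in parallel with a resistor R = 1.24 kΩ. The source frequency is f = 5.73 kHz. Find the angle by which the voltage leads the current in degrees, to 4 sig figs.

-43.00°

ω = 2πf = 36000 rad/s
X_L = ωL = 333.4 Ω
X_C = 1/(ωC) = 1663 Ω
Branch 1: Z₁ = R = 1240 Ω
Branch 2 (series LC): Z₂ = j(X_L − X_C) = −j1330 Ω
Parallel: Z = Z₁Z₂/(Z₁+Z₂), |Z| = 906.9 Ω, ∠Z = -43.00°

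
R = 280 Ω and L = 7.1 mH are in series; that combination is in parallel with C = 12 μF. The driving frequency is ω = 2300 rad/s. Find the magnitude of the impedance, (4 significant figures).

36.20 Ω

X_L = ωL = 16.33 Ω
X_C = 1/(ωC) = 36.23 Ω
Branch 1 (R+jX_L): Z₁ = 280.0 + j16.33 Ω, |Z₁| = 280.5 Ω
Branch 2 (−jX_C): Z₂ = −j36.23 Ω
Parallel: Z = Z₁Z₂/(Z₁+Z₂), |Z| = 36.20 Ω, ∠Z = -82.60°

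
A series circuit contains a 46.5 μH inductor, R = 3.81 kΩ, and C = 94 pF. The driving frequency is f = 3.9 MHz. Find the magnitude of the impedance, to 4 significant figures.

3875 Ω

ω = 2πf = 2.45e+07 rad/s
X_L = ωL = 1139 Ω
X_C = 1/(ωC) = 434.1 Ω
Net reactance X = X_L − X_C = 705.3 Ω
Z = 3810 + j705.3 Ω
|Z| = √(3810² + 705.3²) = 3875 Ω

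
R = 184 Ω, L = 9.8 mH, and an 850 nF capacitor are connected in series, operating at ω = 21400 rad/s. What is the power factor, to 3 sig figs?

0.765

X_L = ωL = 210 Ω
X_C = 1/(ωC) = 55.0 Ω
Net reactance X = X_L − X_C = 155 Ω
Z = 184 + j155 Ω
|Z| = √(184² + 155²) = 240 Ω
∠Z = arctan(155/184) = 40.1°
cos φ = cos(40.1°) = 0.765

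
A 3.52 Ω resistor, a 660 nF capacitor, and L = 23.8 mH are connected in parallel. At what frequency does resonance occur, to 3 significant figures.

1.27 kHz

ω₀ = 1/√(LC) = 1/√(0.0238 × 6.6e-07) = 7979 rad/s
f₀ = ω₀/(2π) = 1.27 kHz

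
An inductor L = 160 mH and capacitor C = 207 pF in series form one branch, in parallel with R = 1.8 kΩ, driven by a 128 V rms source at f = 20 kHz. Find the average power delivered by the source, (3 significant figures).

9.10 W

ω = 2πf = 125700 rad/s
X_L = ωL = 20100 Ω
X_C = 1/(ωC) = 38400 Ω
Branch 1: Z₁ = R = 1800 Ω
Branch 2 (series LC): Z₂ = j(X_L − X_C) = −j18300 Ω
Parallel: Z = Z₁Z₂/(Z₁+Z₂), |Z| = 1790 Ω, ∠Z = -5.61°
I = V/|Z| = 71.5 mA
P = VI cos φ = 128 × 0.0715 × cos(-5.61°) = 9.10 W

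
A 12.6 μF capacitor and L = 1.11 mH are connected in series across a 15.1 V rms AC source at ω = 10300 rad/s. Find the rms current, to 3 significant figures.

4.05 A

X_L = ωL = 11.4 Ω
X_C = 1/(ωC) = 7.71 Ω
Net reactance X = X_L − X_C = 3.73 Ω
Z = j3.73 Ω
|Z| = √(0² + 3.73²) = 3.73 Ω
I = V/|Z| = 15.1/3.73 = 4.05 A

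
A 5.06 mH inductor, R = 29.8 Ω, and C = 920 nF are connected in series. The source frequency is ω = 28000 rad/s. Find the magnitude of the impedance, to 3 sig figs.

107 Ω

X_L = ωL = 142 Ω
X_C = 1/(ωC) = 38.8 Ω
Net reactance X = X_L − X_C = 103 Ω
Z = 29.8 + j103 Ω
|Z| = √(29.8² + 103²) = 107 Ω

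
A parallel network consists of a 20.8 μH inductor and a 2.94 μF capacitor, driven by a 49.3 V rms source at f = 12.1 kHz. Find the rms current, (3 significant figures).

ω = 2πf = 76030 rad/s
X_L = ωL = 1.58 Ω
X_C = 1/(ωC) = 4.47 Ω
Parallel: admittances add. Y = 1/(jωL) + jωC
Y = (0 − j0.409) S
|Y| = 0.409 S → |Z| = 1/|Y| = 2.45 Ω, ∠Z = −∠Y = 90.0°
I = V/|Z| = 49.3/2.45 = 20.2 A

20.2 A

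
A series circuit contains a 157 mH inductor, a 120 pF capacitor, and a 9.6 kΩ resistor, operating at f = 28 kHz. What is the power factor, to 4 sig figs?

0.4372

ω = 2πf = 175900 rad/s
X_L = ωL = 27620 Ω
X_C = 1/(ωC) = 47370 Ω
Net reactance X = X_L − X_C = -19750 Ω
Z = 9600 − j19750 Ω
|Z| = √(9600² + 19750²) = 21960 Ω
∠Z = arctan(-19750/9600) = -64.07°
cos φ = cos(-64.07°) = 0.4372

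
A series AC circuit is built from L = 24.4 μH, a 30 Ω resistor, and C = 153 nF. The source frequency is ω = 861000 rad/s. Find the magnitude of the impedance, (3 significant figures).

32.9 Ω

X_L = ωL = 21.0 Ω
X_C = 1/(ωC) = 7.59 Ω
Net reactance X = X_L − X_C = 13.4 Ω
Z = 30.0 + j13.4 Ω
|Z| = √(30.0² + 13.4²) = 32.9 Ω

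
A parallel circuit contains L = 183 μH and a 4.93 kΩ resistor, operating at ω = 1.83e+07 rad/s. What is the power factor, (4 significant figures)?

0.5619

X_L = ωL = 3349 Ω
Parallel: admittances add. Y = 1/R + 1/(jωL)
Y = (0.0002028 − j0.0002986) S
|Y| = 0.0003610 S → |Z| = 1/|Y| = 2770 Ω, ∠Z = −∠Y = 55.81°
cos φ = cos(55.81°) = 0.5619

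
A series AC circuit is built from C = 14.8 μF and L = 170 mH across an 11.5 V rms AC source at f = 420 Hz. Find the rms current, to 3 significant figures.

27.2 mA

ω = 2πf = 2639 rad/s
X_L = ωL = 449 Ω
X_C = 1/(ωC) = 25.6 Ω
Net reactance X = X_L − X_C = 423 Ω
Z = j423 Ω
|Z| = √(0² + 423²) = 423 Ω
I = V/|Z| = 11.5/423 = 27.2 mA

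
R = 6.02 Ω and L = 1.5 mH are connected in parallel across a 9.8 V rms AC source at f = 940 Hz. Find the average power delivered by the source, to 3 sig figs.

16.0 W

ω = 2πf = 5906 rad/s
X_L = ωL = 8.86 Ω
Parallel: admittances add. Y = 1/R + 1/(jωL)
Y = (0.166 − j0.113) S
|Y| = 0.201 S → |Z| = 1/|Y| = 4.98 Ω, ∠Z = −∠Y = 34.2°
I = V/|Z| = 1.97 A
P = VI cos φ = 9.8 × 1.97 × cos(34.2°) = 16.0 W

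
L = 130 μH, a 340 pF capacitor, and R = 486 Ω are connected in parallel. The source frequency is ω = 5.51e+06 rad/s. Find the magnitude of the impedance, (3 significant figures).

X_L = ωL = 716 Ω
X_C = 1/(ωC) = 534 Ω
Parallel: admittances add. Y = 1/R + 1/(jωL) + jωC
Y = (0.00206 + j0.000477) S
|Y| = 0.00211 S → |Z| = 1/|Y| = 473 Ω, ∠Z = −∠Y = -13.1°

473 Ω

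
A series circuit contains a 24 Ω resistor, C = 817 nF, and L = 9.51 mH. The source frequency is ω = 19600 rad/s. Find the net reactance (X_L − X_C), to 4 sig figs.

123.9 Ω

X_L = ωL = 186.4 Ω
X_C = 1/(ωC) = 62.45 Ω
X = 186.4 − 62.45 = 123.9 Ω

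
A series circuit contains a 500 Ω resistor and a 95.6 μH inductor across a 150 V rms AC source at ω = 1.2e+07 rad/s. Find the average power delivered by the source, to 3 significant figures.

X_L = ωL = 1150 Ω
Z = 500 + j1150 Ω
|Z| = √(500² + 1150²) = 1250 Ω
∠Z = arctan(1150/500) = 66.5°
I = V/|Z| = 120 mA
P = VI cos φ = 150 × 0.120 × cos(66.5°) = 7.18 W

7.18 W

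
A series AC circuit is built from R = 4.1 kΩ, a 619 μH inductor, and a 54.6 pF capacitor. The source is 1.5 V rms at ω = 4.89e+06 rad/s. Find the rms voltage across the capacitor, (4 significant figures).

1.350 V

X_L = ωL = 3027 Ω
X_C = 1/(ωC) = 3745 Ω
Net reactance X = X_L − X_C = -718.5 Ω
Z = 4100 − j718.5 Ω
|Z| = √(4100² + 718.5²) = 4162 Ω
I = V/|Z| = 360.4 μA
V_C = I·|Z_C| = 0.0003604 × 3745 = 1.350 V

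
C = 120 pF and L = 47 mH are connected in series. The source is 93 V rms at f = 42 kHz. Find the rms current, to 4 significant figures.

ω = 2πf = 263900 rad/s
X_L = ωL = 12400 Ω
X_C = 1/(ωC) = 31580 Ω
Net reactance X = X_L − X_C = -19180 Ω
Z = − j19180 Ω
|Z| = √(0² + 19180²) = 19180 Ω
I = V/|Z| = 93/19180 = 4.850 mA

4.850 mA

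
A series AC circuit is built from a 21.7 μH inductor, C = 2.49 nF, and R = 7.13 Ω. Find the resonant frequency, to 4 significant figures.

ω₀ = 1/√(LC) = 1/√(2.17e-05 × 2.49e-09) = 4.302e+06 rad/s
f₀ = ω₀/(2π) = 684.7 kHz

684.7 kHz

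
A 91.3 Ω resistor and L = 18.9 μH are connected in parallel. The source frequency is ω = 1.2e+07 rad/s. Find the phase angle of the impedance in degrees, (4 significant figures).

21.93°

X_L = ωL = 226.8 Ω
Parallel: admittances add. Y = 1/R + 1/(jωL)
Y = (0.01095 − j0.004409) S
|Y| = 0.01181 S → |Z| = 1/|Y| = 84.70 Ω, ∠Z = −∠Y = 21.93°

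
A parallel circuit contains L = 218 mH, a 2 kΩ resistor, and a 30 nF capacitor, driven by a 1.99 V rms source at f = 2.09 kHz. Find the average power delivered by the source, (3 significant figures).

ω = 2πf = 13130 rad/s
X_L = ωL = 2860 Ω
X_C = 1/(ωC) = 2540 Ω
Parallel: admittances add. Y = 1/R + 1/(jωL) + jωC
Y = (0.000500 + j4.46e-05) S
|Y| = 0.000502 S → |Z| = 1/|Y| = 1990 Ω, ∠Z = −∠Y = -5.10°
I = V/|Z| = 999 μA
P = VI cos φ = 1.99 × 0.000999 × cos(-5.10°) = 1.98 mW

1.98 mW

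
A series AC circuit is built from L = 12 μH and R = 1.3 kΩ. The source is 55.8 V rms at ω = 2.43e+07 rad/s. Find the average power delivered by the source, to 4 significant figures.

X_L = ωL = 291.6 Ω
Z = 1300 + j291.6 Ω
|Z| = √(1300² + 291.6²) = 1332 Ω
∠Z = arctan(291.6/1300) = 12.64°
I = V/|Z| = 41.88 mA
P = VI cos φ = 55.8 × 0.04188 × cos(12.64°) = 2.280 W

2.280 W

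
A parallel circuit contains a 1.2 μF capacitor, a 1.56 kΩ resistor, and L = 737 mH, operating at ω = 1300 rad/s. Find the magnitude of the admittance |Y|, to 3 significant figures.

823 μS

X_L = ωL = 958 Ω
X_C = 1/(ωC) = 641 Ω
Parallel: admittances add. Y = 1/R + 1/(jωL) + jωC
Y = (0.000641 + j0.000516) S
|Y| = 0.000823 S → |Z| = 1/|Y| = 1210 Ω, ∠Z = −∠Y = -38.8°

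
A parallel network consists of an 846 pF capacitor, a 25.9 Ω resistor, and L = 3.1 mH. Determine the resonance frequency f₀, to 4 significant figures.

ω₀ = 1/√(LC) = 1/√(0.0031 × 8.46e-10) = 617500 rad/s
f₀ = ω₀/(2π) = 98.28 kHz

98.28 kHz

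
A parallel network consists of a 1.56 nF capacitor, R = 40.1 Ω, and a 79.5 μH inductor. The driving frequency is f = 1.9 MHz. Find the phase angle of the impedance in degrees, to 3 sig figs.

ω = 2πf = 1.194e+07 rad/s
X_L = ωL = 949 Ω
X_C = 1/(ωC) = 53.7 Ω
Parallel: admittances add. Y = 1/R + 1/(jωL) + jωC
Y = (0.0249 + j0.0176) S
|Y| = 0.0305 S → |Z| = 1/|Y| = 32.8 Ω, ∠Z = −∠Y = -35.2°

-35.2°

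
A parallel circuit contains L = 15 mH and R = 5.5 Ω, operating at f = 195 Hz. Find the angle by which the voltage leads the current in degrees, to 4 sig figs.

16.66°

ω = 2πf = 1225 rad/s
X_L = ωL = 18.38 Ω
Parallel: admittances add. Y = 1/R + 1/(jωL)
Y = (0.1818 − j0.05441) S
|Y| = 0.1898 S → |Z| = 1/|Y| = 5.269 Ω, ∠Z = −∠Y = 16.66°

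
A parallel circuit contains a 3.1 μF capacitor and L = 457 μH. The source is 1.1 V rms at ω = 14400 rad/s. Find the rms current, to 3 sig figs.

118 mA

X_L = ωL = 6.58 Ω
X_C = 1/(ωC) = 22.4 Ω
Parallel: admittances add. Y = 1/(jωL) + jωC
Y = (0 − j0.107) S
|Y| = 0.107 S → |Z| = 1/|Y| = 9.32 Ω, ∠Z = −∠Y = 90.0°
I = V/|Z| = 1.1/9.32 = 118 mA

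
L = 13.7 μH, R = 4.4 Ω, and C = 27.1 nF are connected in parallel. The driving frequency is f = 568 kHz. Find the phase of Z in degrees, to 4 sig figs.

-18.55°

ω = 2πf = 3.569e+06 rad/s
X_L = ωL = 48.89 Ω
X_C = 1/(ωC) = 10.34 Ω
Parallel: admittances add. Y = 1/R + 1/(jωL) + jωC
Y = (0.2273 + j0.07626) S
|Y| = 0.2397 S → |Z| = 1/|Y| = 4.171 Ω, ∠Z = −∠Y = -18.55°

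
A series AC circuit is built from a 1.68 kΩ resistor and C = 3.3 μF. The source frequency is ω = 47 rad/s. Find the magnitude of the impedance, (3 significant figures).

X_C = 1/(ωC) = 6450 Ω
Z = 1680 − j6450 Ω
|Z| = √(1680² + 6450²) = 6660 Ω

6660 Ω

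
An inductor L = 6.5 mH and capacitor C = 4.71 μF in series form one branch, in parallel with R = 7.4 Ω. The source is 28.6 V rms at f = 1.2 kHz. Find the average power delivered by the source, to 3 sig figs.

ω = 2πf = 7540 rad/s
X_L = ωL = 49.0 Ω
X_C = 1/(ωC) = 28.2 Ω
Branch 1: Z₁ = R = 7.40 Ω
Branch 2 (series LC): Z₂ = j(X_L − X_C) = j20.8 Ω
Parallel: Z = Z₁Z₂/(Z₁+Z₂), |Z| = 6.97 Ω, ∠Z = 19.5°
I = V/|Z| = 4.10 A
P = VI cos φ = 28.6 × 4.10 × cos(19.5°) = 111 W

111 W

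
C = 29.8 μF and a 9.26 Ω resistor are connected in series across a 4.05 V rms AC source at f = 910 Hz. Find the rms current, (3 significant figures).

ω = 2πf = 5718 rad/s
X_C = 1/(ωC) = 5.87 Ω
Z = 9.26 − j5.87 Ω
|Z| = √(9.26² + 5.87²) = 11.0 Ω
I = V/|Z| = 4.05/11.0 = 369 mA

369 mA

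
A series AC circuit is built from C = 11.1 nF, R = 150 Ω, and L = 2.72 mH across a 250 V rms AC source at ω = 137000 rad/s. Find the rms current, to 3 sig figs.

X_L = ωL = 373 Ω
X_C = 1/(ωC) = 658 Ω
Net reactance X = X_L − X_C = -285 Ω
Z = 150 − j285 Ω
|Z| = √(150² + 285²) = 322 Ω
I = V/|Z| = 250/322 = 776 mA

776 mA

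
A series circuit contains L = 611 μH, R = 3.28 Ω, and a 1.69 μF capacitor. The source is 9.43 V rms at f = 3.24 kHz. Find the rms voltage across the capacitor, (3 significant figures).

16.2 V

ω = 2πf = 20360 rad/s
X_L = ωL = 12.4 Ω
X_C = 1/(ωC) = 29.1 Ω
Net reactance X = X_L − X_C = -16.6 Ω
Z = 3.28 − j16.6 Ω
|Z| = √(3.28² + 16.6²) = 16.9 Ω
I = V/|Z| = 556 mA
V_C = I·|Z_C| = 0.556 × 29.1 = 16.2 V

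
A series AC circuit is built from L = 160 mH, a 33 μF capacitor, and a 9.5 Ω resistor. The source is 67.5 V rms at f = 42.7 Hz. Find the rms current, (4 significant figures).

955.2 mA

ω = 2πf = 268.3 rad/s
X_L = ωL = 42.93 Ω
X_C = 1/(ωC) = 112.9 Ω
Net reactance X = X_L − X_C = -70.02 Ω
Z = 9.500 − j70.02 Ω
|Z| = √(9.500² + 70.02²) = 70.66 Ω
I = V/|Z| = 67.5/70.66 = 955.2 mA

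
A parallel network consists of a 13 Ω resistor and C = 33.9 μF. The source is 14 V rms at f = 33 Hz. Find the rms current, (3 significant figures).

ω = 2πf = 207.3 rad/s
X_C = 1/(ωC) = 142 Ω
Parallel: admittances add. Y = 1/R + jωC
Y = (0.0769 + j0.00703) S
|Y| = 0.0772 S → |Z| = 1/|Y| = 12.9 Ω, ∠Z = −∠Y = -5.22°
I = V/|Z| = 14/12.9 = 1.08 A

1.08 A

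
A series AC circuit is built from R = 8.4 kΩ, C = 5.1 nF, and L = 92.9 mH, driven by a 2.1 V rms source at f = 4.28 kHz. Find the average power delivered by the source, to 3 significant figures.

396 μW

ω = 2πf = 26890 rad/s
X_L = ωL = 2500 Ω
X_C = 1/(ωC) = 7290 Ω
Net reactance X = X_L − X_C = -4790 Ω
Z = 8400 − j4790 Ω
|Z| = √(8400² + 4790²) = 9670 Ω
∠Z = arctan(-4790/8400) = -29.7°
I = V/|Z| = 217 μA
P = VI cos φ = 2.1 × 0.000217 × cos(-29.7°) = 396 μW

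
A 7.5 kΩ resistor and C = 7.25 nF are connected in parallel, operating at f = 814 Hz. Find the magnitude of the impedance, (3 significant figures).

7230 Ω

ω = 2πf = 5115 rad/s
X_C = 1/(ωC) = 27000 Ω
Parallel: admittances add. Y = 1/R + jωC
Y = (0.000133 + j3.71e-05) S
|Y| = 0.000138 S → |Z| = 1/|Y| = 7230 Ω, ∠Z = −∠Y = -15.5°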